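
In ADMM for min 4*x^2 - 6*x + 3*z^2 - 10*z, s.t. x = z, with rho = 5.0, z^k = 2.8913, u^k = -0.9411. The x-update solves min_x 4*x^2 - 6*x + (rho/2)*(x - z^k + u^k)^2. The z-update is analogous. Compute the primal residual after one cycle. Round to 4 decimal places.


ADMM iteration with rho = 5.0, z^k = 2.8913, u^k = -0.9411
Step 1: x-update.
Minimize 4*x^2 - 6*x + (5.0/2)*(x - 2.8913 - 0.9411)^2
FOC: (2*4 + 5.0)*x = 6 + 5.0*(2.8913 + 0.9411)
x^{k+1} = 1.9355
Step 2: z-update.
Minimize 3*z^2 - 10*z + (5.0/2)*(1.9355 - z - 0.9411)^2
FOC: (2*3 + 5.0)*z = 10 + 5.0*(1.9355 - 0.9411)
z^{k+1} = 1.3611
Step 3: u-update.
u^{k+1} = -0.9411 + 1.9355 - 1.3611 = -0.3667
Step 4: Primal residual = |1.9355 - 1.3611| = 0.5744


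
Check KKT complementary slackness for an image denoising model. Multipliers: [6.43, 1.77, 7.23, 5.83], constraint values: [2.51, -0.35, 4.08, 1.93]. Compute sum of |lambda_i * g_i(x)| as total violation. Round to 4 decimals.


KKT complementary slackness check:
lambda_1 * g_1 = 6.43 * 2.51 = 16.1393
lambda_2 * g_2 = 1.77 * -0.35 = -0.6195
lambda_3 * g_3 = 7.23 * 4.08 = 29.4984
lambda_4 * g_4 = 5.83 * 1.93 = 11.2519
Total violation = 16.1393 + 0.6195 + 29.4984 + 11.2519 = 57.5091


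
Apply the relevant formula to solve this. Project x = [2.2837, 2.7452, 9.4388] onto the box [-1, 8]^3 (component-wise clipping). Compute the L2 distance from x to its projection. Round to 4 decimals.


Project each component onto [-1, 8].
clip(2.2837) = 2.2837, clip(2.7452) = 2.7452, clip(9.4388) = 8.0
Projection = [2.2837, 2.7452, 8.0]
Squared diffs: [0.0, 0.0, 2.0701]
Distance = sqrt(2.0701) = 1.4388


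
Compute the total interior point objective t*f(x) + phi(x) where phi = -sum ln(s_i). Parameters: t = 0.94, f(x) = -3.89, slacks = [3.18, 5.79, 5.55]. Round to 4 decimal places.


Step 1: Compute log-barrier.
ln values: [1.1569, 1.7561, 1.7138]
phi = -(1.1569 + 1.7561 + 1.7138) = -4.6268
Step 2: Compute augmented objective.
t*f(x) = 0.94*-3.89 = -3.6566
Total = -3.6566 - 4.6268 = -8.2834


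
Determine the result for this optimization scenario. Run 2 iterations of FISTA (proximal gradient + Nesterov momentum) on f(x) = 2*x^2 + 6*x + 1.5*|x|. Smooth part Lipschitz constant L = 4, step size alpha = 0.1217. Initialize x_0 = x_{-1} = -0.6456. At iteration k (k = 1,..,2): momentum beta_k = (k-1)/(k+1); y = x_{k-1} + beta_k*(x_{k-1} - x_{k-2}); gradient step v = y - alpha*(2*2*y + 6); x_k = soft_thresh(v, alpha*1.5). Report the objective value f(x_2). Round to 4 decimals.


FISTA on f(x) = 2*x^2 + 6*x + 1.5*|x|
L = 4, alpha = 0.1217
Iteration 1: beta = 0.0, y = -0.6456 + 0.0*(-0.6456 + 0.6456) = -0.6456
  grad(y) = 3.4176, v = y - alpha*grad = -1.0615
  prox(v) = soft_thresh(-1.0615, 0.1826) = -0.879
Iteration 2: beta = 0.3333, y = -0.879 + 0.3333*(-0.879 + 0.6456) = -0.9568
  grad(y) = 2.1729, v = y - alpha*grad = -1.2212
  prox(v) = soft_thresh(-1.2212, 0.1826) = -1.0387
f(x_2) = 2*(-1.0387)^2 + 6*(-1.0387) + 1.5*|-1.0387| = -2.5163


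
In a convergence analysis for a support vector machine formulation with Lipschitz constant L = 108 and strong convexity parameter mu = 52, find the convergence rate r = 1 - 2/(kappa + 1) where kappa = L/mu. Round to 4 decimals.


Step 1: Compute the condition number.
kappa = L/mu = 108/52 = 2.0769
Step 2: Compute the convergence rate.
r = 1 - 2/(kappa + 1) = 1 - 2*mu/(L + mu) = (L - mu)/(L + mu) = 56/160 = 0.35


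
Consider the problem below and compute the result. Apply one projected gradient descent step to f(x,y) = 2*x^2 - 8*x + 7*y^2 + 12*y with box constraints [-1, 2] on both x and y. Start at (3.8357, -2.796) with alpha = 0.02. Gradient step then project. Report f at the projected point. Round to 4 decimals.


Step 1: Compute gradient at (3.8357, -2.796).
grad_x = 2*2*3.8357 - 8 = 7.3428
grad_y = 2*7*-2.796 + 12 = -27.144
Step 2: Gradient step.
x_raw = 3.8357 - 0.02*7.3428 = 3.6888
y_raw = -2.796 - 0.02*-27.144 = -2.2531
Step 3: Project onto [-1, 2].
x_proj = clip(3.6888) = 2.0
y_proj = clip(-2.2531) = -1.0
Step 4: Evaluate f.
f(2.0, -1.0) = -13.0


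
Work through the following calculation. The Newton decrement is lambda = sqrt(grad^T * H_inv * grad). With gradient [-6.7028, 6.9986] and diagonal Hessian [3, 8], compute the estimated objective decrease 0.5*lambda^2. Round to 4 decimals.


Step 1: H is diagonal, so H^(-1) * g = [-2.2343, 0.8748].
Step 2: g^T H^(-1) g = sum_i g_i^2 / H_ii
  = (-6.7028)^2/3 + (6.9986)^2/8
  = 14.9758 + 6.1226 = 21.0984
Step 3: Objective decrease = 0.5 * g^T H^(-1) g = 10.5492


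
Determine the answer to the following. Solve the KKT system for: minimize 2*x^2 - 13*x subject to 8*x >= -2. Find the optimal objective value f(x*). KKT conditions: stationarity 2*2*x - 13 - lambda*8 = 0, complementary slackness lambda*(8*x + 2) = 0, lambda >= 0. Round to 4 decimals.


Step 1: Try lambda = 0 (constraint inactive).
Stationarity: 2*2*x - 13 = 0
x* = 13/(2*2) = 3.25
Check constraint: 8*3.25 = 26.0 >= -2 -- satisfied.
Step 2: Compute optimal value.
f(x*) = 2*3.25^2 - 13*3.25 = -21.125


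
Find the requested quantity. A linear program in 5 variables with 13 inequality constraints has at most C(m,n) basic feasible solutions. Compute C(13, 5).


Each vertex corresponds to some choice of n active constraints out of m, so the number of vertices is at most C(m, n) = m! / (n!(m-n)!).
m = 13, n = 5
Numerator: 13 * 12 * 11 * 10 * 9
Denominator: 5! = 120
C(13, 5) = 1287


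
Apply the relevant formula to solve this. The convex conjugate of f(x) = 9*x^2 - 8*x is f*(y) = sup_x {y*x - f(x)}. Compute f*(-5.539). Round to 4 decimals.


f*(y) = sup_x {y*x - a*x^2 - b*x} = sup_x {(y-b)*x - a*x^2}
FOC: (y - b) - 2a*x = 0 => x* = (y - b)/(2a)
x* = (-5.539 + 8)/(2*9) = 0.1367
f*(-5.539) = (y-b)^2/(4a) = (-5.539 + 8)^2/(4*9)
= 6.0565/36 = 0.1682


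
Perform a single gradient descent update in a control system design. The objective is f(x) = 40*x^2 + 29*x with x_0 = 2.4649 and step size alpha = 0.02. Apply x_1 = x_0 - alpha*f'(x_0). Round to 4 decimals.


We compute the gradient at x_0 and apply the update.
f'(x) = 80*x + 29
f'(2.4649) = 80*2.4649 + 29 = 226.192
x_1 = 2.4649 - 0.02*226.192 = -2.0589


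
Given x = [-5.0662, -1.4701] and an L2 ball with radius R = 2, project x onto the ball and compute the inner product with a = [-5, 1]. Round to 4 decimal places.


Step 1: Compute ||x|| (intermediates to 6 decimals).
||x|| = sqrt((-5.0662)^2 + (-1.4701)^2) = 5.275185
Step 2: Project.
Since ||x|| > R, scale = R/||x|| = 2/5.275185 = 0.379134, proj(x) = scale * x
proj(x) = [-1.920769, -0.557365]
Step 3: Dot product.
a^T * proj(x) = -5*(-1.920769) + 1*(-0.557365) = 9.0465


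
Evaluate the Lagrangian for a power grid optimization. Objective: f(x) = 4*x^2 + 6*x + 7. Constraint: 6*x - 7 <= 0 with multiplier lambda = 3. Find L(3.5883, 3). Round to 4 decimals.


Step 1: Evaluate f(x).
f(3.5883) = 4*3.5883^2 + 6*3.5883 + 7 = 80.0334
Step 2: Evaluate g(x).
g(3.5883) = 6*3.5883 - 7 = 14.5298
Step 3: Compute Lagrangian.
L = 80.0334 + 3*14.5298 = 123.6228


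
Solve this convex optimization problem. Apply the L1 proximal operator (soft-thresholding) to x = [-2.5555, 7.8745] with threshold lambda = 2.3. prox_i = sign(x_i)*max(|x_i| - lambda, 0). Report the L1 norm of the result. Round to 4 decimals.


Soft-thresholding with lambda = 2.3:
prox(-2.5555) = sign(-2.5555)*max(|-2.5555| - 2.3, 0) = -0.2555
prox(7.8745) = sign(7.8745)*max(|7.8745| - 2.3, 0) = 5.5745
prox(x) = [-0.2555, 5.5745]
||prox(x)||_1 = 0.2555 + 5.5745 = 5.83


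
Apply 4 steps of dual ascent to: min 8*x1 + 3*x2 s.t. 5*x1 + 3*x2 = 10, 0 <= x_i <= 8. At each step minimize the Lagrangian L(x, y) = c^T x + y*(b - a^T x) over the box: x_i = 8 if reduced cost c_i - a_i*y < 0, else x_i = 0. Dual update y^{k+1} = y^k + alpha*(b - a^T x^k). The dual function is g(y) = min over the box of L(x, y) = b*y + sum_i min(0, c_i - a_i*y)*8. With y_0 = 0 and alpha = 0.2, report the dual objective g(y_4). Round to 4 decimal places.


Dual ascent for LP: min 8*x1 + 3*x2, 5*x1 + 3*x2 = 10, 0 <= x_i <= 8
Step 1: y^k = 0.0, reduced costs: (8.0, 3.0)
  x^k = (0.0, 0.0), subgradient = b - a^T x = 10.0
  y^{k+1} = 0.0 + 0.2*10.0 = 2.0
Step 2: y^k = 2.0, reduced costs: (-2.0, -3.0)
  x^k = (8.0, 8.0), subgradient = b - a^T x = -54.0
  y^{k+1} = 2.0 + 0.2*-54.0 = -8.8
Step 3: y^k = -8.8, reduced costs: (52.0, 29.4)
  x^k = (0.0, 0.0), subgradient = b - a^T x = 10.0
  y^{k+1} = -8.8 + 0.2*10.0 = -6.8
Step 4: y^k = -6.8, reduced costs: (42.0, 23.4)
  x^k = (0.0, 0.0), subgradient = b - a^T x = 10.0
  y^{k+1} = -6.8 + 0.2*10.0 = -4.8
Dual objective at y_4 = -4.8: reduced costs (32.0, 17.4), box minimizer x = (0.0, 0.0)
g(y_4) = b*y + (c1 - a1*y)*x1 + (c2 - a2*y)*x2 = 10*(-4.8) + 32.0*0.0 + 17.4*0.0 = -48.0 + 0.0 + 0.0 = -48.0


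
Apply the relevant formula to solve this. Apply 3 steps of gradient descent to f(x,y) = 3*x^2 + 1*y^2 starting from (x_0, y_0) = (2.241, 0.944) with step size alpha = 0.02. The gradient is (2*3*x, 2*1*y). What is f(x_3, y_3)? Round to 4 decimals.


Gradient descent on f(x,y) = 3*x^2 + 1*y^2.
Starting point: (2.241, 0.944), alpha = 0.02
Step 1: grad_x = 2*3*2.241 = 13.446, grad_y = 2*1*0.944 = 1.888
  x_1 = 2.241 - 0.02*13.446 = 1.9721
  y_1 = 0.944 - 0.02*1.888 = 0.9062
Step 2: grad_x = 2*3*1.9721 = 11.8325, grad_y = 2*1*0.9062 = 1.8125
  x_2 = 1.9721 - 0.02*11.8325 = 1.7354
  y_2 = 0.9062 - 0.02*1.8125 = 0.87
Step 3: grad_x = 2*3*1.7354 = 10.4126, grad_y = 2*1*0.87 = 1.74
  x_3 = 1.7354 - 0.02*10.4126 = 1.5272
  y_3 = 0.87 - 0.02*1.74 = 0.8352
f(1.5272, 0.8352) = 3*1.5272^2 + 1*0.8352^2 = 7.6944


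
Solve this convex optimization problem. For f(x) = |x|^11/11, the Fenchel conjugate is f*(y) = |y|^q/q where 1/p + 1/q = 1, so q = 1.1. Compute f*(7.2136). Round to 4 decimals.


The conjugate exponent q satisfies 1/p + 1/q = 1.
p = 11, so q = 11/(11 - 1) = 1.1
|y|^q = 7.2136^1.1 = 8.7896
f*(7.2136) = 8.7896 / 1.1 = 7.9905


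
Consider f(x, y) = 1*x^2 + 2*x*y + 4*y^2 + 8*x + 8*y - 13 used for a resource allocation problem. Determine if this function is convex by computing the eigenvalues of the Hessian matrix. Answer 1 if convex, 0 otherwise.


The Hessian of f(x,y) = 1*x^2 + 2*x*y + 4*y^2 + 8*x + 8*y - 13 is:
H = [[2, 2], [2, 8]]
Trace = 2 + 8 = 10
Determinant = 2*8 - (2)^2 = 12
Discriminant = (10)^2 - 4*12 = 52.0
Eigenvalues: lambda_1 = 1.3944, lambda_2 = 8.6056
The function is convex.

1


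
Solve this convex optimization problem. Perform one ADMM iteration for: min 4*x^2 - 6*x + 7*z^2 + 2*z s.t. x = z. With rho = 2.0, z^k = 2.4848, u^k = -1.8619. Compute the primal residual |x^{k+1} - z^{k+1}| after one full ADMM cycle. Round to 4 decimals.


ADMM iteration with rho = 2.0, z^k = 2.4848, u^k = -1.8619
Step 1: x-update.
Minimize 4*x^2 - 6*x + (2.0/2)*(x - 2.4848 - 1.8619)^2
FOC: (2*4 + 2.0)*x = 6 + 2.0*(2.4848 + 1.8619)
x^{k+1} = 1.4693
Step 2: z-update.
Minimize 7*z^2 + 2*z + (2.0/2)*(1.4693 - z - 1.8619)^2
FOC: (2*7 + 2.0)*z = -2 + 2.0*(1.4693 - 1.8619)
z^{k+1} = -0.1741
Step 3: u-update.
u^{k+1} = -1.8619 + 1.4693 + 0.1741 = -0.2185
Step 4: Primal residual = |1.4693 + 0.1741| = 1.6434


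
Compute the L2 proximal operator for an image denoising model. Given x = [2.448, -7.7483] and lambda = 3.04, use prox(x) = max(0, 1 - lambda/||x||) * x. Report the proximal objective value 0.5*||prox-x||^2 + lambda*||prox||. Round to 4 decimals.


Step 1: Compute ||x||.
||x|| = 8.1258
Step 2: Compute scaling factor.
scale = max(0, 1 - 3.04/8.1258) = 0.6259
Step 3: prox(x) = [1.5322, -4.8495]
||prox(x)|| = 5.0858
Step 4: Proximal objective.
0.5*||prox-x||^2 = 4.6208
lambda*||prox|| = 15.4608
Total = 20.0817


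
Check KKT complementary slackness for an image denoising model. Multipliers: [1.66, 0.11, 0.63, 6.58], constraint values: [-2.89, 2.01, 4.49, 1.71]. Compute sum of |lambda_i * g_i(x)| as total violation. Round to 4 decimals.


KKT complementary slackness check:
lambda_1 * g_1 = 1.66 * -2.89 = -4.7974
lambda_2 * g_2 = 0.11 * 2.01 = 0.2211
lambda_3 * g_3 = 0.63 * 4.49 = 2.8287
lambda_4 * g_4 = 6.58 * 1.71 = 11.2518
Total violation = 4.7974 + 0.2211 + 2.8287 + 11.2518 = 19.099


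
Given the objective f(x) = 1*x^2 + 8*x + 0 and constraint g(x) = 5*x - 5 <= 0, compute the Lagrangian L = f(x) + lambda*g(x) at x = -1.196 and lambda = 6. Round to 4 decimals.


Step 1: Evaluate f(x).
f(-1.196) = 1*(-1.196)^2 + 8*(-1.196) + 0 = -8.1376
Step 2: Evaluate g(x).
g(-1.196) = 5*-1.196 - 5 = -10.98
Step 3: Compute Lagrangian.
L = -8.1376 + 6*-10.98 = -74.0176


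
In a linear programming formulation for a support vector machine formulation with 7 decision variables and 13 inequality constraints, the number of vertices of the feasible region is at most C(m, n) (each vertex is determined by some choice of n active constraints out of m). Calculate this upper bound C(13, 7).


Each vertex corresponds to some choice of n active constraints out of m, so the number of vertices is at most C(m, n) = m! / (n!(m-n)!).
m = 13, n = 7
Numerator: 13 * 12 * 11 * 10 * 9 * 8 * 7
Denominator: 7! = 5040
C(13, 7) = 1716


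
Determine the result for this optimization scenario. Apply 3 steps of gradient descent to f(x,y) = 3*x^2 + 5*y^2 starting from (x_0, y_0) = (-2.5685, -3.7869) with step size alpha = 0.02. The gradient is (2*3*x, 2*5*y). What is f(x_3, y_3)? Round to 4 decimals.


Gradient descent on f(x,y) = 3*x^2 + 5*y^2.
Starting point: (-2.5685, -3.7869), alpha = 0.02
Step 1: grad_x = 2*3*-2.5685 = -15.411, grad_y = 2*5*-3.7869 = -37.869
  x_1 = -2.5685 - 0.02*-15.411 = -2.2603
  y_1 = -3.7869 - 0.02*-37.869 = -3.0295
Step 2: grad_x = 2*3*-2.2603 = -13.5617, grad_y = 2*5*-3.0295 = -30.2952
  x_2 = -2.2603 - 0.02*-13.5617 = -1.989
  y_2 = -3.0295 - 0.02*-30.2952 = -2.4236
Step 3: grad_x = 2*3*-1.989 = -11.9343, grad_y = 2*5*-2.4236 = -24.2362
  x_3 = -1.989 - 0.02*-11.9343 = -1.7504
  y_3 = -2.4236 - 0.02*-24.2362 = -1.9389
f(-1.7504, -1.9389) = 3*(-1.7504)^2 + 5*(-1.9389)^2 = 27.9878


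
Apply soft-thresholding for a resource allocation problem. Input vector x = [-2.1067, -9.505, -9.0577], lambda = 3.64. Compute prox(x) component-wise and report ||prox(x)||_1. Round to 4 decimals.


Soft-thresholding with lambda = 3.64:
prox(-2.1067) = sign(-2.1067)*max(|-2.1067| - 3.64, 0) = 0.0
prox(-9.505) = sign(-9.505)*max(|-9.505| - 3.64, 0) = -5.865
prox(-9.0577) = sign(-9.0577)*max(|-9.0577| - 3.64, 0) = -5.4177
prox(x) = [0.0, -5.865, -5.4177]
||prox(x)||_1 = 0.0 + 5.865 + 5.4177 = 11.2827


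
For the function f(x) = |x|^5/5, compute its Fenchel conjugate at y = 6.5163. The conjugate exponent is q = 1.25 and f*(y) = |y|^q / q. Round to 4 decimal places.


The conjugate exponent q satisfies 1/p + 1/q = 1.
p = 5, so q = 5/(5 - 1) = 1.25
|y|^q = 6.5163^1.25 = 10.4112
f*(6.5163) = 10.4112 / 1.25 = 8.329


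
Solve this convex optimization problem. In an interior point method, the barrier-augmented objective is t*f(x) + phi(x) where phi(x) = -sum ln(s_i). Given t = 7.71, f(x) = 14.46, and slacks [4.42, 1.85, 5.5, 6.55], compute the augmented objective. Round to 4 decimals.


Step 1: Compute log-barrier.
ln values: [1.4861, 0.6152, 1.7047, 1.8795]
phi = -(1.4861 + 0.6152 + 1.7047 + 1.8795) = -5.6855
Step 2: Compute augmented objective.
t*f(x) = 7.71*14.46 = 111.4866
Total = 111.4866 - 5.6855 = 105.8011


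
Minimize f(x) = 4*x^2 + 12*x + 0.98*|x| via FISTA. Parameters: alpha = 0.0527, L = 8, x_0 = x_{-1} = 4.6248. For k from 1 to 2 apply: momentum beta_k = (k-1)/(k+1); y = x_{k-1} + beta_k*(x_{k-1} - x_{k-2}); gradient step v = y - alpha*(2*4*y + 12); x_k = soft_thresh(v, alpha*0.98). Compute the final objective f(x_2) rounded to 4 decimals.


FISTA on f(x) = 4*x^2 + 12*x + 0.98*|x|
L = 8, alpha = 0.0527
Iteration 1: beta = 0.0, y = 4.6248 + 0.0*(4.6248 - 4.6248) = 4.6248
  grad(y) = 48.9984, v = y - alpha*grad = 2.0426
  prox(v) = soft_thresh(2.0426, 0.0516) = 1.9909
Iteration 2: beta = 0.3333, y = 1.9909 + 0.3333*(1.9909 - 4.6248) = 1.113
  grad(y) = 20.9039, v = y - alpha*grad = 0.0114
  prox(v) = soft_thresh(0.0114, 0.0516) = 0.0
f(x_2) = 4*0.0^2 + 12*0.0 + 0.98*|0.0| = 0.0


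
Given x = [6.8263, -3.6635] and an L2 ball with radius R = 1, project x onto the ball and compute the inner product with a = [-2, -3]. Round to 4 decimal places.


Step 1: Compute ||x|| (intermediates to 6 decimals).
||x|| = sqrt(6.8263^2 + (-3.6635)^2) = 7.747232
Step 2: Project.
Since ||x|| > R, scale = R/||x|| = 1/7.747232 = 0.129078, proj(x) = scale * x
proj(x) = [0.881125, -0.472877]
Step 3: Dot product.
a^T * proj(x) = -2*0.881125 - 3*(-0.472877) = -0.3436


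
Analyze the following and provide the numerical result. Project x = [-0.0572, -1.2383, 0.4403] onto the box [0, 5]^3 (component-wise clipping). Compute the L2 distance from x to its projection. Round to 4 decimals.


Project each component onto [0, 5].
clip(-0.0572) = 0.0, clip(-1.2383) = 0.0, clip(0.4403) = 0.4403
Projection = [0.0, 0.0, 0.4403]
Squared diffs: [0.0033, 1.5334, 0.0]
Distance = sqrt(1.5367) = 1.2396


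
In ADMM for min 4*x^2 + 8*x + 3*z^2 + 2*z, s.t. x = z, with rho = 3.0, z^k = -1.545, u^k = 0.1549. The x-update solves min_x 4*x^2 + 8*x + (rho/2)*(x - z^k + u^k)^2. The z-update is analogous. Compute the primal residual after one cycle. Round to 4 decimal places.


ADMM iteration with rho = 3.0, z^k = -1.545, u^k = 0.1549
Step 1: x-update.
Minimize 4*x^2 + 8*x + (3.0/2)*(x + 1.545 + 0.1549)^2
FOC: (2*4 + 3.0)*x = -8 + 3.0*(-1.545 - 0.1549)
x^{k+1} = -1.1909
Step 2: z-update.
Minimize 3*z^2 + 2*z + (3.0/2)*(-1.1909 - z + 0.1549)^2
FOC: (2*3 + 3.0)*z = -2 + 3.0*(-1.1909 + 0.1549)
z^{k+1} = -0.5675
Step 3: u-update.
u^{k+1} = 0.1549 - 1.1909 + 0.5675 = -0.4684
Step 4: Primal residual = |-1.1909 + 0.5675| = 0.6233


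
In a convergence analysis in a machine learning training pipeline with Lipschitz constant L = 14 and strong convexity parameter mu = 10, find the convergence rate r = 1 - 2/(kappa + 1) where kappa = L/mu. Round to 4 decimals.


Step 1: Compute the condition number.
kappa = L/mu = 14/10 = 1.4
Step 2: Compute the convergence rate.
r = 1 - 2/(kappa + 1) = 1 - 2*mu/(L + mu) = (L - mu)/(L + mu) = 4/24 = 0.1667


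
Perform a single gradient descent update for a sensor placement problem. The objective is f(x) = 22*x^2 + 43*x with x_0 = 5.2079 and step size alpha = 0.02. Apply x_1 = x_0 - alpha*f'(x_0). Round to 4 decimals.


We compute the gradient at x_0 and apply the update.
f'(x) = 44*x + 43
f'(5.2079) = 44*5.2079 + 43 = 272.1476
x_1 = 5.2079 - 0.02*272.1476 = -0.2351


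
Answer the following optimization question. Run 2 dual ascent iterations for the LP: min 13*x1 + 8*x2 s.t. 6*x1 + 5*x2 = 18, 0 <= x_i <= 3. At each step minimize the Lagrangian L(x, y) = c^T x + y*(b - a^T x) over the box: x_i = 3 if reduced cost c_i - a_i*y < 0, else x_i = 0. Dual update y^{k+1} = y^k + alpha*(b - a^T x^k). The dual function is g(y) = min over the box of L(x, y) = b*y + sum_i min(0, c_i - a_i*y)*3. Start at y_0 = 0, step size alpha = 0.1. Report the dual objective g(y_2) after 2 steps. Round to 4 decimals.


Dual ascent for LP: min 13*x1 + 8*x2, 6*x1 + 5*x2 = 18, 0 <= x_i <= 3
Step 1: y^k = 0.0, reduced costs: (13.0, 8.0)
  x^k = (0.0, 0.0), subgradient = b - a^T x = 18.0
  y^{k+1} = 0.0 + 0.1*18.0 = 1.8
Step 2: y^k = 1.8, reduced costs: (2.2, -1.0)
  x^k = (0.0, 3.0), subgradient = b - a^T x = 3.0
  y^{k+1} = 1.8 + 0.1*3.0 = 2.1
Dual objective at y_2 = 2.1: reduced costs (0.4, -2.5), box minimizer x = (0.0, 3.0)
g(y_2) = b*y + (c1 - a1*y)*x1 + (c2 - a2*y)*x2 = 18*2.1 + 0.4*0.0 + (-2.5)*3.0 = 37.8 + 0.0 - 7.5 = 30.3


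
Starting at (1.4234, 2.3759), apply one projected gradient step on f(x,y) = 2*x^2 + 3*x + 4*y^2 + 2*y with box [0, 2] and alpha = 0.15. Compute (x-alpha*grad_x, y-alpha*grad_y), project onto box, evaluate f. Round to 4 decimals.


Step 1: Compute gradient at (1.4234, 2.3759).
grad_x = 2*2*1.4234 + 3 = 8.6936
grad_y = 2*4*2.3759 + 2 = 21.0072
Step 2: Gradient step.
x_raw = 1.4234 - 0.15*8.6936 = 0.1194
y_raw = 2.3759 - 0.15*21.0072 = -0.7752
Step 3: Project onto [0, 2].
x_proj = clip(0.1194) = 0.1194
y_proj = clip(-0.7752) = 0.0
Step 4: Evaluate f.
f(0.1194, 0.0) = 0.3866


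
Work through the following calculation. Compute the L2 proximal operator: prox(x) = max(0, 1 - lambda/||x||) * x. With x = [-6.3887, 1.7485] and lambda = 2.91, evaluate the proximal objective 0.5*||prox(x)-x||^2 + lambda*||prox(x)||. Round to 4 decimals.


Step 1: Compute ||x||.
||x|| = 6.6237
Step 2: Compute scaling factor.
scale = max(0, 1 - 2.91/6.6237) = 0.5607
Step 3: prox(x) = [-3.5819, 0.9803]
||prox(x)|| = 3.7137
Step 4: Proximal objective.
0.5*||prox-x||^2 = 4.2341
lambda*||prox|| = 10.8069
Total = 15.0408


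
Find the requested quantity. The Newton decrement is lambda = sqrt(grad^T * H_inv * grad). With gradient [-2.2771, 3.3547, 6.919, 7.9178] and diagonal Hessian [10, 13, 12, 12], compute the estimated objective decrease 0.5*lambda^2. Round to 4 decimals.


Step 1: H is diagonal, so H^(-1) * g = [-0.2277, 0.2581, 0.5766, 0.6598].
Step 2: g^T H^(-1) g = sum_i g_i^2 / H_ii
  = (-2.2771)^2/10 + (3.3547)^2/13 + (6.919)^2/12 + (7.9178)^2/12
  = 0.5185 + 0.8657 + 3.9894 + 5.2243 = 10.5979
Step 3: Objective decrease = 0.5 * g^T H^(-1) g = 5.2989


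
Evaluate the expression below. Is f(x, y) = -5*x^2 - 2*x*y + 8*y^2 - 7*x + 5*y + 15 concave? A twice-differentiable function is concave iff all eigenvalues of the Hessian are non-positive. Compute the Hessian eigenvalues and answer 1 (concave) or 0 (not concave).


The Hessian of f(x,y) = -5*x^2 - 2*x*y + 8*y^2 - 7*x + 5*y + 15 is:
H = [[-10, -2], [-2, 16]]
Trace = -10 + 16 = 6
Determinant = -10*16 - (-2)^2 = -164
Discriminant = (6)^2 - 4*-164 = 692.0
Eigenvalues: lambda_1 = -10.1529, lambda_2 = 16.1529
The function is not concave.

0


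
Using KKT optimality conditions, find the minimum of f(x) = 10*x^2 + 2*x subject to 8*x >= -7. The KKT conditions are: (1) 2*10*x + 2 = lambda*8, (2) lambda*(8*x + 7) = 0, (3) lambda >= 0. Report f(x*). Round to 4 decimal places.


Step 1: Try lambda = 0 (constraint inactive).
Stationarity: 2*10*x + 2 = 0
x* = -2/(2*10) = -0.1
Check constraint: 8*-0.1 = -0.8 >= -7 -- satisfied.
Step 2: Compute optimal value.
f(x*) = 10*(-0.1)^2 + 2*(-0.1) = -0.1


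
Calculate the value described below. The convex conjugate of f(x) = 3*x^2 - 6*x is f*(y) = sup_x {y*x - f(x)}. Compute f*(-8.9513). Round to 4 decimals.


f*(y) = sup_x {y*x - a*x^2 - b*x} = sup_x {(y-b)*x - a*x^2}
FOC: (y - b) - 2a*x = 0 => x* = (y - b)/(2a)
x* = (-8.9513 + 6)/(2*3) = -0.4919
f*(-8.9513) = (y-b)^2/(4a) = (-8.9513 + 6)^2/(4*3)
= 8.7102/12 = 0.7258


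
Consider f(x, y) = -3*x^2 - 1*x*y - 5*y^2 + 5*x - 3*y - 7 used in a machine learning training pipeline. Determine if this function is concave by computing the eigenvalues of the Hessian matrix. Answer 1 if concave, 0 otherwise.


The Hessian of f(x,y) = -3*x^2 - 1*x*y - 5*y^2 + 5*x - 3*y - 7 is:
H = [[-6, -1], [-1, -10]]
Trace = -6 - 10 = -16
Determinant = -6*-10 - (-1)^2 = 59
Discriminant = (-16)^2 - 4*59 = 20.0
Eigenvalues: lambda_1 = -10.2361, lambda_2 = -5.7639
The function is concave.

1


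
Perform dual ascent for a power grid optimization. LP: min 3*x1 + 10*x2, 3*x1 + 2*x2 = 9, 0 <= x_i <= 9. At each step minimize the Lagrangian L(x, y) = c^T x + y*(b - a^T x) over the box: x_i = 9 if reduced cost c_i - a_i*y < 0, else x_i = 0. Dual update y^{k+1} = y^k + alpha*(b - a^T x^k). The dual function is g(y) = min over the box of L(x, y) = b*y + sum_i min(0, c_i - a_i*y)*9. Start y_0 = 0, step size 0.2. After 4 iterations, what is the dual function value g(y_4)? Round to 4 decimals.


Dual ascent for LP: min 3*x1 + 10*x2, 3*x1 + 2*x2 = 9, 0 <= x_i <= 9
Step 1: y^k = 0.0, reduced costs: (3.0, 10.0)
  x^k = (0.0, 0.0), subgradient = b - a^T x = 9.0
  y^{k+1} = 0.0 + 0.2*9.0 = 1.8
Step 2: y^k = 1.8, reduced costs: (-2.4, 6.4)
  x^k = (9.0, 0.0), subgradient = b - a^T x = -18.0
  y^{k+1} = 1.8 + 0.2*-18.0 = -1.8
Step 3: y^k = -1.8, reduced costs: (8.4, 13.6)
  x^k = (0.0, 0.0), subgradient = b - a^T x = 9.0
  y^{k+1} = -1.8 + 0.2*9.0 = 0.0
Step 4: y^k = 0.0, reduced costs: (3.0, 10.0)
  x^k = (0.0, 0.0), subgradient = b - a^T x = 9.0
  y^{k+1} = 0.0 + 0.2*9.0 = 1.8
Dual objective at y_4 = 1.8: reduced costs (-2.4, 6.4), box minimizer x = (9.0, 0.0)
g(y_4) = b*y + (c1 - a1*y)*x1 + (c2 - a2*y)*x2 = 9*1.8 + (-2.4)*9.0 + 6.4*0.0 = 16.2 - 21.6 + 0.0 = -5.4


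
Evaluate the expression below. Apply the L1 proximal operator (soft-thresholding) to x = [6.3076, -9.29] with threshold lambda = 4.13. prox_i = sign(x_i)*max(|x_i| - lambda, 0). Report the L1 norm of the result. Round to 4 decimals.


Soft-thresholding with lambda = 4.13:
prox(6.3076) = sign(6.3076)*max(|6.3076| - 4.13, 0) = 2.1776
prox(-9.29) = sign(-9.29)*max(|-9.29| - 4.13, 0) = -5.16
prox(x) = [2.1776, -5.16]
||prox(x)||_1 = 2.1776 + 5.16 = 7.3376


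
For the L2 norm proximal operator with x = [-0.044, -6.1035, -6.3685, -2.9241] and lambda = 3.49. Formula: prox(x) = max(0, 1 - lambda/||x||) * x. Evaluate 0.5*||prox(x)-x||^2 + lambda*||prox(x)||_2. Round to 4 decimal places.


Step 1: Compute ||x||.
||x|| = 9.2932
Step 2: Compute scaling factor.
scale = max(0, 1 - 3.49/9.2932) = 0.6245
Step 3: prox(x) = [-0.0275, -3.8114, -3.9768, -1.826]
||prox(x)|| = 5.8032
Step 4: Proximal objective.
0.5*||prox-x||^2 = 6.0901
lambda*||prox|| = 20.2532
Total = 26.3431


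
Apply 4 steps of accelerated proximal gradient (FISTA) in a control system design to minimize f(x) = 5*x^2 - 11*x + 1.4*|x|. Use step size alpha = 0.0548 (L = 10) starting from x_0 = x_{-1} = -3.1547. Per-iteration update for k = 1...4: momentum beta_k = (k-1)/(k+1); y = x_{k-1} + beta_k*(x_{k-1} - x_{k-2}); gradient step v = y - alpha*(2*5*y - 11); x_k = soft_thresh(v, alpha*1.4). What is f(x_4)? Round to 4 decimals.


FISTA on f(x) = 5*x^2 - 11*x + 1.4*|x|
L = 10, alpha = 0.0548
Iteration 1: beta = 0.0, y = -3.1547 + 0.0*(-3.1547 + 3.1547) = -3.1547
  grad(y) = -42.547, v = y - alpha*grad = -0.8231
  prox(v) = soft_thresh(-0.8231, 0.0767) = -0.7464
Iteration 2: beta = 0.3333, y = -0.7464 + 0.3333*(-0.7464 + 3.1547) = 0.0564
  grad(y) = -10.4364, v = y - alpha*grad = 0.6283
  prox(v) = soft_thresh(0.6283, 0.0767) = 0.5516
Iteration 3: beta = 0.5, y = 0.5516 + 0.5*(0.5516 + 0.7464) = 1.2005
  grad(y) = 1.0053, v = y - alpha*grad = 1.1454
  prox(v) = soft_thresh(1.1454, 0.0767) = 1.0687
Iteration 4: beta = 0.6, y = 1.0687 + 0.6*(1.0687 - 0.5516) = 1.379
  grad(y) = 2.7902, v = y - alpha*grad = 1.2261
  prox(v) = soft_thresh(1.2261, 0.0767) = 1.1494
f(x_4) = 5*1.1494^2 - 11*1.1494 + 1.4*|1.1494| = -4.4286


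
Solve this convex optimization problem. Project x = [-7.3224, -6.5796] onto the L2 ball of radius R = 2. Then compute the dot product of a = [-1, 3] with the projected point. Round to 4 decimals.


Step 1: Compute ||x|| (intermediates to 6 decimals).
||x|| = sqrt((-7.3224)^2 + (-6.5796)^2) = 9.844221
Step 2: Project.
Since ||x|| > R, scale = R/||x|| = 2/9.844221 = 0.203165, proj(x) = scale * x
proj(x) = [-1.487655, -1.336744]
Step 3: Dot product.
a^T * proj(x) = -1*(-1.487655) + 3*(-1.336744) = -2.5226


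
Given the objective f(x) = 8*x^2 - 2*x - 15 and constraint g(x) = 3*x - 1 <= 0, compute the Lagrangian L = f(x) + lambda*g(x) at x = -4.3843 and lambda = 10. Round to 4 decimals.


Step 1: Evaluate f(x).
f(-4.3843) = 8*(-4.3843)^2 - 2*(-4.3843) - 15 = 147.5453
Step 2: Evaluate g(x).
g(-4.3843) = 3*-4.3843 - 1 = -14.1529
Step 3: Compute Lagrangian.
L = 147.5453 + 10*-14.1529 = 6.0163


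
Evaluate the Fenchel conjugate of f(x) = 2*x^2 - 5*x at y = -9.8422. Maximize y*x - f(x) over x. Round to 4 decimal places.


f*(y) = sup_x {y*x - a*x^2 - b*x} = sup_x {(y-b)*x - a*x^2}
FOC: (y - b) - 2a*x = 0 => x* = (y - b)/(2a)
x* = (-9.8422 + 5)/(2*2) = -1.2106
f*(-9.8422) = (y-b)^2/(4a) = (-9.8422 + 5)^2/(4*2)
= 23.4469/8 = 2.9309


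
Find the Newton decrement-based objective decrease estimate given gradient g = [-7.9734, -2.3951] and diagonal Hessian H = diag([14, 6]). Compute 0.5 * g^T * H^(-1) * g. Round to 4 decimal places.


Step 1: H is diagonal, so H^(-1) * g = [-0.5695, -0.3992].
Step 2: g^T H^(-1) g = sum_i g_i^2 / H_ii
  = (-7.9734)^2/14 + (-2.3951)^2/6
  = 4.5411 + 0.9561 = 5.4972
Step 3: Objective decrease = 0.5 * g^T H^(-1) g = 2.7486


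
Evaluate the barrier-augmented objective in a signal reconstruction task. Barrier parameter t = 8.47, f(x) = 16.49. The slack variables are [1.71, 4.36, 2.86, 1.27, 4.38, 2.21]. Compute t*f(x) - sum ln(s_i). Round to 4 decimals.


Step 1: Compute log-barrier.
ln values: [0.5365, 1.4725, 1.0508, 0.239, 1.477, 0.793]
phi = -(0.5365 + 1.4725 + 1.0508 + 0.239 + 1.477 + 0.793) = -5.5688
Step 2: Compute augmented objective.
t*f(x) = 8.47*16.49 = 139.6703
Total = 139.6703 - 5.5688 = 134.1015


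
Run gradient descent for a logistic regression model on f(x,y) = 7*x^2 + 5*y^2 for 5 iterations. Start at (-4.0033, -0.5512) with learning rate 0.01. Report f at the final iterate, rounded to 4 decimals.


Gradient descent on f(x,y) = 7*x^2 + 5*y^2.
Starting point: (-4.0033, -0.5512), alpha = 0.01
Step 1: grad_x = 2*7*-4.0033 = -56.0462, grad_y = 2*5*-0.5512 = -5.512
  x_1 = -4.0033 - 0.01*-56.0462 = -3.4428
  y_1 = -0.5512 - 0.01*-5.512 = -0.4961
Step 2: grad_x = 2*7*-3.4428 = -48.1997, grad_y = 2*5*-0.4961 = -4.9608
  x_2 = -3.4428 - 0.01*-48.1997 = -2.9608
  y_2 = -0.4961 - 0.01*-4.9608 = -0.4465
Step 3: grad_x = 2*7*-2.9608 = -41.4518, grad_y = 2*5*-0.4465 = -4.4647
  x_3 = -2.9608 - 0.01*-41.4518 = -2.5463
  y_3 = -0.4465 - 0.01*-4.4647 = -0.4018
Step 4: grad_x = 2*7*-2.5463 = -35.6485, grad_y = 2*5*-0.4018 = -4.0182
  x_4 = -2.5463 - 0.01*-35.6485 = -2.1898
  y_4 = -0.4018 - 0.01*-4.0182 = -0.3616
Step 5: grad_x = 2*7*-2.1898 = -30.6577, grad_y = 2*5*-0.3616 = -3.6164
  x_5 = -2.1898 - 0.01*-30.6577 = -1.8833
  y_5 = -0.3616 - 0.01*-3.6164 = -0.3255
f(-1.8833, -0.3255) = 7*(-1.8833)^2 + 5*(-0.3255)^2 = 25.3564


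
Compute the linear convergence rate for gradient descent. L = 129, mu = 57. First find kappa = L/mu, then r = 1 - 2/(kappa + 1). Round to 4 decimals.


Step 1: Compute the condition number.
kappa = L/mu = 129/57 = 2.2632
Step 2: Compute the convergence rate.
r = 1 - 2/(kappa + 1) = 1 - 2*mu/(L + mu) = (L - mu)/(L + mu) = 72/186 = 0.3871


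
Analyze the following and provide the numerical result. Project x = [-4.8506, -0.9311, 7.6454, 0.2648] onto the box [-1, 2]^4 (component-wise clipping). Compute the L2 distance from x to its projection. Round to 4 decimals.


Project each component onto [-1, 2].
clip(-4.8506) = -1.0, clip(-0.9311) = -0.9311, clip(7.6454) = 2.0, clip(0.2648) = 0.2648
Projection = [-1.0, -0.9311, 2.0, 0.2648]
Squared diffs: [14.8271, 0.0, 31.8705, 0.0]
Distance = sqrt(46.6976) = 6.8336


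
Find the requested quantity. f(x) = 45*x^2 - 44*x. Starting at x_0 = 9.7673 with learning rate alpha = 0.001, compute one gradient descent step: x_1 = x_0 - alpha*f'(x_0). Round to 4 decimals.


We compute the gradient at x_0 and apply the update.
f'(x) = 90*x - 44
f'(9.7673) = 90*9.7673 - 44 = 835.057
x_1 = 9.7673 - 0.001*835.057 = 8.9322


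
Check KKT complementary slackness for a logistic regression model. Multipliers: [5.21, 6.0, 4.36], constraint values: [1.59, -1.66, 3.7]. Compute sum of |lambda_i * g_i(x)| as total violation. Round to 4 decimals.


KKT complementary slackness check:
lambda_1 * g_1 = 5.21 * 1.59 = 8.2839
lambda_2 * g_2 = 6.0 * -1.66 = -9.96
lambda_3 * g_3 = 4.36 * 3.7 = 16.132
Total violation = 8.2839 + 9.96 + 16.132 = 34.3759


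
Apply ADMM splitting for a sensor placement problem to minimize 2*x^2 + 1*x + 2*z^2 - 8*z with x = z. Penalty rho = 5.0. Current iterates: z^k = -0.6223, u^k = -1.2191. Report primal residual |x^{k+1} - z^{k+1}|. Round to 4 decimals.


ADMM iteration with rho = 5.0, z^k = -0.6223, u^k = -1.2191
Step 1: x-update.
Minimize 2*x^2 + 1*x + (5.0/2)*(x + 0.6223 - 1.2191)^2
FOC: (2*2 + 5.0)*x = -1 + 5.0*(-0.6223 + 1.2191)
x^{k+1} = 0.2204
Step 2: z-update.
Minimize 2*z^2 - 8*z + (5.0/2)*(0.2204 - z - 1.2191)^2
FOC: (2*2 + 5.0)*z = 8 + 5.0*(0.2204 - 1.2191)
z^{k+1} = 0.3341
Step 3: u-update.
u^{k+1} = -1.2191 + 0.2204 - 0.3341 = -1.3327
Step 4: Primal residual = |0.2204 - 0.3341| = 0.1136


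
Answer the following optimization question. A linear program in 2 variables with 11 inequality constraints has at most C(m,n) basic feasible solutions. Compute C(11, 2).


Each vertex corresponds to some choice of n active constraints out of m, so the number of vertices is at most C(m, n) = m! / (n!(m-n)!).
m = 11, n = 2
Numerator: 11 * 10
Denominator: 2! = 2
C(11, 2) = 55


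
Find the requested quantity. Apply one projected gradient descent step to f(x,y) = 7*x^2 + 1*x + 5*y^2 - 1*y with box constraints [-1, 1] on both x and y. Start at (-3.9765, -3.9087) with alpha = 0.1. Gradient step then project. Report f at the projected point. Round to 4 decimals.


Step 1: Compute gradient at (-3.9765, -3.9087).
grad_x = 2*7*-3.9765 + 1 = -54.671
grad_y = 2*5*-3.9087 - 1 = -40.087
Step 2: Gradient step.
x_raw = -3.9765 - 0.1*-54.671 = 1.4906
y_raw = -3.9087 - 0.1*-40.087 = 0.1
Step 3: Project onto [-1, 1].
x_proj = clip(1.4906) = 1.0
y_proj = clip(0.1) = 0.1
Step 4: Evaluate f.
f(1.0, 0.1) = 7.95


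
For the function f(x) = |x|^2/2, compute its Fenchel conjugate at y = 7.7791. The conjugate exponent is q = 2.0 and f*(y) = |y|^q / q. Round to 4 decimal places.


The conjugate exponent q satisfies 1/p + 1/q = 1.
p = 2, so q = 2/(2 - 1) = 2.0
|y|^q = 7.7791^2.0 = 60.5144
f*(7.7791) = 60.5144 / 2.0 = 30.2572


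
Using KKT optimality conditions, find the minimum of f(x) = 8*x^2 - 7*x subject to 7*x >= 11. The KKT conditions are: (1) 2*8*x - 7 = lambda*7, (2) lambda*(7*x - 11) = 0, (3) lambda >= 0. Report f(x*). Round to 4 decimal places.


Step 1: Try lambda = 0 (constraint inactive).
x_unc = 7/(2*8) = 0.4375
Check: 7*0.4375 = 3.0625 < 11 -- violated!
Step 2: Constraint must be active: 7*x = 11
x* = 11/7 = 1.5714 (rounded; the exact value 11/7 is used below)
lambda = (2*8*(11/7) - 7)/7 = 2.5918
Step 3: Compute optimal value.
f(x*) = 8*(11/7)^2 - 7*(11/7) = 8.7551


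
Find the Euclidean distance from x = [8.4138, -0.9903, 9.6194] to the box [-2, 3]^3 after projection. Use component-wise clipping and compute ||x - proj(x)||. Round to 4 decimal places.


Project each component onto [-2, 3].
clip(8.4138) = 3.0, clip(-0.9903) = -0.9903, clip(9.6194) = 3.0
Projection = [3.0, -0.9903, 3.0]
Squared diffs: [29.3092, 0.0, 43.8165]
Distance = sqrt(73.1257) = 8.5514


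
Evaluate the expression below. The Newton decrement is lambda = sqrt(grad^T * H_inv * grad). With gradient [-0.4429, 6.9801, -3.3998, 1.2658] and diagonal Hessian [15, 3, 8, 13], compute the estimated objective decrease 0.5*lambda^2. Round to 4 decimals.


Step 1: H is diagonal, so H^(-1) * g = [-0.0295, 2.3267, -0.425, 0.0974].
Step 2: g^T H^(-1) g = sum_i g_i^2 / H_ii
  = (-0.4429)^2/15 + (6.9801)^2/3 + (-3.3998)^2/8 + (1.2658)^2/13
  = 0.0131 + 16.2406 + 1.4448 + 0.1232 = 17.8218
Step 3: Objective decrease = 0.5 * g^T H^(-1) g = 8.9109


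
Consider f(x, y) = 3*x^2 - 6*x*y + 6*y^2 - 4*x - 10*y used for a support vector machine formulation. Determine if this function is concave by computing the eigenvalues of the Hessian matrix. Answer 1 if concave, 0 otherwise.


The Hessian of f(x,y) = 3*x^2 - 6*x*y + 6*y^2 - 4*x - 10*y is:
H = [[6, -6], [-6, 12]]
Trace = 6 + 12 = 18
Determinant = 6*12 - (-6)^2 = 36
Discriminant = (18)^2 - 4*36 = 180.0
Eigenvalues: lambda_1 = 2.2918, lambda_2 = 15.7082
The function is not concave.

0


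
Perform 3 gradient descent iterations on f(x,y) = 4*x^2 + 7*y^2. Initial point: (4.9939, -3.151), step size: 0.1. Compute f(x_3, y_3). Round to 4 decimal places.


Gradient descent on f(x,y) = 4*x^2 + 7*y^2.
Starting point: (4.9939, -3.151), alpha = 0.1
Step 1: grad_x = 2*4*4.9939 = 39.9512, grad_y = 2*7*-3.151 = -44.114
  x_1 = 4.9939 - 0.1*39.9512 = 0.9988
  y_1 = -3.151 - 0.1*-44.114 = 1.2604
Step 2: grad_x = 2*4*0.9988 = 7.9902, grad_y = 2*7*1.2604 = 17.6456
  x_2 = 0.9988 - 0.1*7.9902 = 0.1998
  y_2 = 1.2604 - 0.1*17.6456 = -0.5042
Step 3: grad_x = 2*4*0.1998 = 1.598, grad_y = 2*7*-0.5042 = -7.0582
  x_3 = 0.1998 - 0.1*1.598 = 0.04
  y_3 = -0.5042 - 0.1*-7.0582 = 0.2017
f(0.04, 0.2017) = 4*0.04^2 + 7*0.2017^2 = 0.2911


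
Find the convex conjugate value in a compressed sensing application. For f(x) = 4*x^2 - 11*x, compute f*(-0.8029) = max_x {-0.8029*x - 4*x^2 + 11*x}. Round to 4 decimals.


f*(y) = sup_x {y*x - a*x^2 - b*x} = sup_x {(y-b)*x - a*x^2}
FOC: (y - b) - 2a*x = 0 => x* = (y - b)/(2a)
x* = (-0.8029 + 11)/(2*4) = 1.2746
f*(-0.8029) = (y-b)^2/(4a) = (-0.8029 + 11)^2/(4*4)
= 103.9808/16 = 6.4988


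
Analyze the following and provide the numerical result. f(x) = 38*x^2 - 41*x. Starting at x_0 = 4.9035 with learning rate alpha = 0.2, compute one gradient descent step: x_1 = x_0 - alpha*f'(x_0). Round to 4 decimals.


We compute the gradient at x_0 and apply the update.
f'(x) = 76*x - 41
f'(4.9035) = 76*4.9035 - 41 = 331.666
x_1 = 4.9035 - 0.2*331.666 = -61.4297


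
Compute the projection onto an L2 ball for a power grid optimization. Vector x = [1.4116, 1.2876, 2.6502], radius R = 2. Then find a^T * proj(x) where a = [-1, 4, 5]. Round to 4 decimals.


Step 1: Compute ||x|| (intermediates to 6 decimals).
||x|| = sqrt(1.4116^2 + 1.2876^2 + 2.6502^2) = 3.267122
Step 2: Project.
Since ||x|| > R, scale = R/||x|| = 2/3.267122 = 0.61216, proj(x) = scale * x
proj(x) = [0.864125, 0.788217, 1.622346]
Step 3: Dot product.
a^T * proj(x) = -1*0.864125 + 4*0.788217 + 5*1.622346 = 10.4005


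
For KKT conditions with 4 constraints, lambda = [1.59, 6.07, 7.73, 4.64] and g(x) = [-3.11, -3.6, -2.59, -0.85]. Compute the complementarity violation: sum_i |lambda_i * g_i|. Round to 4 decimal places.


KKT complementary slackness check:
lambda_1 * g_1 = 1.59 * -3.11 = -4.9449
lambda_2 * g_2 = 6.07 * -3.6 = -21.852
lambda_3 * g_3 = 7.73 * -2.59 = -20.0207
lambda_4 * g_4 = 4.64 * -0.85 = -3.944
Total violation = 4.9449 + 21.852 + 20.0207 + 3.944 = 50.7616


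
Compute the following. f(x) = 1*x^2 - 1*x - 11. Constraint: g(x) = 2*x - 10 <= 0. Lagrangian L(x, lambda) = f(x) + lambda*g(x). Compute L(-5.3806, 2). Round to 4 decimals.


Step 1: Evaluate f(x).
f(-5.3806) = 1*(-5.3806)^2 - 1*(-5.3806) - 11 = 23.3315
Step 2: Evaluate g(x).
g(-5.3806) = 2*-5.3806 - 10 = -20.7612
Step 3: Compute Lagrangian.
L = 23.3315 + 2*-20.7612 = -18.1909


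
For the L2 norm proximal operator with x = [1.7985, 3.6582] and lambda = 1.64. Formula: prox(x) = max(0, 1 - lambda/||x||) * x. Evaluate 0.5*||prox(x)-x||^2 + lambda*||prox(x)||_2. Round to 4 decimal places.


Step 1: Compute ||x||.
||x|| = 4.0764
Step 2: Compute scaling factor.
scale = max(0, 1 - 1.64/4.0764) = 0.5977
Step 3: prox(x) = [1.0749, 2.1864]
||prox(x)|| = 2.4364
Step 4: Proximal objective.
0.5*||prox-x||^2 = 1.3448
lambda*||prox|| = 3.9957
Total = 5.3405


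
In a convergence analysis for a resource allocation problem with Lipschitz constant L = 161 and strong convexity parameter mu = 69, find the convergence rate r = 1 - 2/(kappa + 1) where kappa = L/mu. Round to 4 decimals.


Step 1: Compute the condition number.
kappa = L/mu = 161/69 = 2.3333
Step 2: Compute the convergence rate.
r = 1 - 2/(kappa + 1) = 1 - 2*mu/(L + mu) = (L - mu)/(L + mu) = 92/230 = 0.4


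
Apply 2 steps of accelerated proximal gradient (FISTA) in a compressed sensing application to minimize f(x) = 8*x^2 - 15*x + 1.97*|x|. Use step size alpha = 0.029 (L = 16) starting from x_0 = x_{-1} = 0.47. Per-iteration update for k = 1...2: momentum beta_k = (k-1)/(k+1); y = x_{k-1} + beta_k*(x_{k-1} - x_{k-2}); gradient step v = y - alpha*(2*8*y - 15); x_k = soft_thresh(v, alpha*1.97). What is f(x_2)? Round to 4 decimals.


FISTA on f(x) = 8*x^2 - 15*x + 1.97*|x|
L = 16, alpha = 0.029
Iteration 1: beta = 0.0, y = 0.47 + 0.0*(0.47 - 0.47) = 0.47
  grad(y) = -7.48, v = y - alpha*grad = 0.6869
  prox(v) = soft_thresh(0.6869, 0.0571) = 0.6298
Iteration 2: beta = 0.3333, y = 0.6298 + 0.3333*(0.6298 - 0.47) = 0.6831
  grad(y) = -4.0711, v = y - alpha*grad = 0.8011
  prox(v) = soft_thresh(0.8011, 0.0571) = 0.744
f(x_2) = 8*0.744^2 - 15*0.744 + 1.97*|0.744| = -5.266
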